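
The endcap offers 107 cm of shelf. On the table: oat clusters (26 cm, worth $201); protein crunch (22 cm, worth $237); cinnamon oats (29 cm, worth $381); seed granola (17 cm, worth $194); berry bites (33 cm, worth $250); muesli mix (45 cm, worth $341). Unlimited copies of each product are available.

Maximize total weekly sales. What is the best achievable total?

3×cinnamon oats + seed granola uses 104 of the 107 cm and totals 1337.

1337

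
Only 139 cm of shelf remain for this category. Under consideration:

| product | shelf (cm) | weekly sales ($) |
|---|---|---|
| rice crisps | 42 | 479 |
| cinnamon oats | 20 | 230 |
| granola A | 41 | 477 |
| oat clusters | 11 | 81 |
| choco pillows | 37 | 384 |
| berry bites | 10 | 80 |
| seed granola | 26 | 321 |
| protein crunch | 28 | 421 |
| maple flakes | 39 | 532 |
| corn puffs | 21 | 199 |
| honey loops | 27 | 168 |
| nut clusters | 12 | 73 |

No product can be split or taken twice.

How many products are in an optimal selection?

4

Optimal total is 1753.
rice crisps + seed granola + protein crunch + maple flakes hits 1753 at 135 cm.
Any selection reaching 1753 contains exactly 4 products.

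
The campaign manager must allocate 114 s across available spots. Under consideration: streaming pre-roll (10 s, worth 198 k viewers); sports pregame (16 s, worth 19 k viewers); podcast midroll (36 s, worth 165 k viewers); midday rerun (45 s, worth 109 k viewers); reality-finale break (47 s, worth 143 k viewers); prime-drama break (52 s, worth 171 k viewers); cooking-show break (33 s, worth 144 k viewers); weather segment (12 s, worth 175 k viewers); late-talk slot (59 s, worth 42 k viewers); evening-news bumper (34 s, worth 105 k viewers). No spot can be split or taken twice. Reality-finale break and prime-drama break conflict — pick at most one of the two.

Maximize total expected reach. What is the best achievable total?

Greedy by ratio would take streaming pre-roll + sports pregame + podcast midroll + cooking-show break + weather segment: 107 s used, total 701.
Replace sports pregame and cooking-show break with prime-drama break: the trade gains 8 net, giving 709 at 110 s.
The spare 4 s is too small for any remaining spot, and no feasible exchange beats 709.

709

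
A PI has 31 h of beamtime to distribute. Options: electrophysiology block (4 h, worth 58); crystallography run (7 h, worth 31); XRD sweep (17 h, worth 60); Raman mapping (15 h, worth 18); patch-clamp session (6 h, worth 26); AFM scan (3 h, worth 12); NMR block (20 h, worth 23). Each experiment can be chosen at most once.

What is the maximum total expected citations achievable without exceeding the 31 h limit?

161

A density-first pass picks electrophysiology block + crystallography run + patch-clamp session + AFM scan — 127 at 20 h.
Replace patch-clamp session with XRD sweep: the trade gains 34 net, giving 161 at 31 h.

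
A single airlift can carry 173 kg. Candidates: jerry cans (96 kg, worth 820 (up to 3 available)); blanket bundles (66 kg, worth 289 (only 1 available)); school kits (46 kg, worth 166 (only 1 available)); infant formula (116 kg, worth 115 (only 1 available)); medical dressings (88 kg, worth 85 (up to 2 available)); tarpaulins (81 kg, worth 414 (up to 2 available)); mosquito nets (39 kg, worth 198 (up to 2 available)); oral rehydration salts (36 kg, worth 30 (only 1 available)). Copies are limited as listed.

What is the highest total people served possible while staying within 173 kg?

1109

Taking the top-ratio supplies first gives jerry cans + mosquito nets + oral rehydration salts for 1048 (171 kg).
The 75 kg tied up in mosquito nets and oral rehydration salts is better spent on blanket bundles — total rises to 1109 (162 kg).
Every other selection either busts 173 kg or exceeds an availability limit or fails to beat 1109.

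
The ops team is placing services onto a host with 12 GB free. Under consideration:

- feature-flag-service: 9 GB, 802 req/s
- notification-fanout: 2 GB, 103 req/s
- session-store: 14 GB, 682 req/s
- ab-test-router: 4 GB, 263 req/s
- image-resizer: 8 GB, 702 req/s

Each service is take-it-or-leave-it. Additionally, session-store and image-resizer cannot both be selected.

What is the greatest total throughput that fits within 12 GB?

Ranking by ratio (throughput/GB): feature-flag-service 89.11, image-resizer 87.75, ab-test-router 65.75, notification-fanout 51.50.
Filling by ratio: feature-flag-service + notification-fanout for 905, with 1 GB left unused.
Replace feature-flag-service and notification-fanout with ab-test-router + image-resizer: the trade gains 60 net, giving 965 at 12 GB.
The closest alternative, feature-flag-service + notification-fanout, reaches only 905.

965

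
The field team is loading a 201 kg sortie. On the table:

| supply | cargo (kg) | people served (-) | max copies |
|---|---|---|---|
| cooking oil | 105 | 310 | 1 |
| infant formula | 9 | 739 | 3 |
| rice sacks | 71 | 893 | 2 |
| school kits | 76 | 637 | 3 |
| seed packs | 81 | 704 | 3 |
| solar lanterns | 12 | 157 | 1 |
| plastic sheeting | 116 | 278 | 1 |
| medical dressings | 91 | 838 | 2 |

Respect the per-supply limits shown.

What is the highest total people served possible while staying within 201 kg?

Taking 3×infant formula + 2×rice sacks + solar lanterns: 181 kg used, 4160 in people served.
Every other selection either busts 201 kg or exceeds an availability limit or fails to beat 4160.

4160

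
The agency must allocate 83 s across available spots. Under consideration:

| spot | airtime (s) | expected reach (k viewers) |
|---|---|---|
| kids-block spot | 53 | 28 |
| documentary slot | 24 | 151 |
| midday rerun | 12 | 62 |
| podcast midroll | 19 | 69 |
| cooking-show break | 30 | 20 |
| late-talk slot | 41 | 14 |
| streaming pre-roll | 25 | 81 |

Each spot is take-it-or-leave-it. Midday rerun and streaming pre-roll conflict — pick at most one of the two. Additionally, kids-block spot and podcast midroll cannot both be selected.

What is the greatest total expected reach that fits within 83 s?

Taking documentary slot + podcast midroll + streaming pre-roll: 68 s used, 301 in expected reach.
Runner-up documentary slot + midday rerun + podcast midroll tops out at 282.

301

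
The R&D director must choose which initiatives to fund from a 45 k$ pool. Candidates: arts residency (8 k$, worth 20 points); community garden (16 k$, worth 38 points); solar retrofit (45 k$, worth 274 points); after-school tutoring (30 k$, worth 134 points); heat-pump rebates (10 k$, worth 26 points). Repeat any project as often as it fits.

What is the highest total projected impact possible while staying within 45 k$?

274

Solar retrofit uses 45 of the 45 k$ and totals 274.
No other feasible combination exceeds 274.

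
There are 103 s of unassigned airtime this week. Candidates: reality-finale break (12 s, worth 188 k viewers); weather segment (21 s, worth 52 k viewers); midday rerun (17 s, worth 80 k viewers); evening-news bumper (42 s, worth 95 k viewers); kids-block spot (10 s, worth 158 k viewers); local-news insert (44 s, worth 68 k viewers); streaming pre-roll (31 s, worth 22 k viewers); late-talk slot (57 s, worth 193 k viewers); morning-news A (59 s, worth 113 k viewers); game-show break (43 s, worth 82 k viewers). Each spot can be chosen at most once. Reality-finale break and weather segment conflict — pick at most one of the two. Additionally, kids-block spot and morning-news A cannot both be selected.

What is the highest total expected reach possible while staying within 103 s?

619

Reality-finale break + midday rerun + kids-block spot + late-talk slot uses 96 of the 103 s and totals 619.
An exhaustive check of the 1024 subsets confirms 619.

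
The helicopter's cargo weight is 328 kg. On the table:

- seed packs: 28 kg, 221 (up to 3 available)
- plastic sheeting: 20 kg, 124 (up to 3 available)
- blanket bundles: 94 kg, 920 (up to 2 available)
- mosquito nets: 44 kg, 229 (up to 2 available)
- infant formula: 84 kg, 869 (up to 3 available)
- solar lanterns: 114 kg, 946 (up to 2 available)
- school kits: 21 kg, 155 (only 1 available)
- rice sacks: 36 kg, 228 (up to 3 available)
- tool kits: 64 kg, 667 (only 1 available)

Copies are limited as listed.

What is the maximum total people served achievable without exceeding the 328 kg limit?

3325

A density-first pass picks 3×infant formula + tool kits — 3274 at 316 kg.
Dropping infant formula frees 84 kg; slotting in blanket bundles (94 kg) lifts the total to 3325 at 326 kg.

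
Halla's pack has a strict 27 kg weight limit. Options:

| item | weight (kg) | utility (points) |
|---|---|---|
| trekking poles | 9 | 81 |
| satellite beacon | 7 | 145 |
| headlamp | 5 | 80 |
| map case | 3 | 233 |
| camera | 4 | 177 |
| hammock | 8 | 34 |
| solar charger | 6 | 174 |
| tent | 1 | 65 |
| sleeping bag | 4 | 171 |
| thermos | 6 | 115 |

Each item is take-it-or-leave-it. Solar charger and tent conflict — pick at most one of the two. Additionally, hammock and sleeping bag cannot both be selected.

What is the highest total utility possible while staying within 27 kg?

Ranking by ratio (utility/kg): map case 77.67, tent 65.00, camera 44.25, sleeping bag 42.75.
Satellite beacon + map case + camera + tent + sleeping bag + thermos uses 25 of the 27 kg and totals 906.

906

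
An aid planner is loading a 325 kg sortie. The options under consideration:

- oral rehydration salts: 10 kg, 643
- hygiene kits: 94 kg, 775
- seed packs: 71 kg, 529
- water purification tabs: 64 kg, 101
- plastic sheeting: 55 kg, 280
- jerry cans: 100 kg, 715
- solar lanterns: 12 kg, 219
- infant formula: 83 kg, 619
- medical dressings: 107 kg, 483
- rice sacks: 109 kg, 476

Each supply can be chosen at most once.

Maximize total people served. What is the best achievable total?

By people served per kg: oral rehydration salts 64.30, solar lanterns 18.25, hygiene kits 8.24 lead.
Oral rehydration salts + hygiene kits + seed packs + plastic sheeting + solar lanterns + infant formula uses 325 of the 325 kg and totals 3065.

3065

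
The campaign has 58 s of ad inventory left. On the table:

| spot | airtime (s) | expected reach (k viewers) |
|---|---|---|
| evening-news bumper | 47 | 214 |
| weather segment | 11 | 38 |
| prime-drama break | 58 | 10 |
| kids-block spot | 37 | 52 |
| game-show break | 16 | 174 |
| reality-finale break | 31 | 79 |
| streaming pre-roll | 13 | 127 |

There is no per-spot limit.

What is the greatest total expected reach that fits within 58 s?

602

Ranking by ratio (expected reach/s): game-show break 10.88, streaming pre-roll 9.77, evening-news bumper 4.55.
Greedy by ratio would take 3×game-show break: 48 s used, total 522.
The 16 s tied up in game-show break is better spent on 2×streaming pre-roll — total rises to 602 (58 s).
That's the maximum — no swap from here does better than 602.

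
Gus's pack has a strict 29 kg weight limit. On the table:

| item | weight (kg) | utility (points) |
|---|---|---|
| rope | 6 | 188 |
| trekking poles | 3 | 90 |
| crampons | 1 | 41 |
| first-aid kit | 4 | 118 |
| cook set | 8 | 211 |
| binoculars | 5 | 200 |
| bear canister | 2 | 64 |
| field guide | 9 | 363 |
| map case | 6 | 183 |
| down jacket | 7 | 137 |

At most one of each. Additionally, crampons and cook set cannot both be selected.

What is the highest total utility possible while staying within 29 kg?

1039

Density check — crampons 41.00, field guide 40.33, binoculars 40.00, bear canister 32.00 are the best per kg.
Taking rope + crampons + binoculars + bear canister + field guide + map case: 29 kg used, 1039 in utility.
Runner-up rope + trekking poles + binoculars + field guide + map case tops out at 1024.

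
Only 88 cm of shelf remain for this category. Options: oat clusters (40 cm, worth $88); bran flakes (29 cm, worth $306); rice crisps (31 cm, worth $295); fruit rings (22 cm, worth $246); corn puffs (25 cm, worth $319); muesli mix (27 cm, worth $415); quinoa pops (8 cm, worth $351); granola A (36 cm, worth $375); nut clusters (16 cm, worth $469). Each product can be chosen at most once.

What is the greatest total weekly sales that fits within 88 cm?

A density-first pass picks corn puffs + muesli mix + quinoa pops + nut clusters — 1554 at 76 cm.
Dropping corn puffs frees 25 cm; slotting in granola A (36 cm) lifts the total to 1610 at 87 cm.
Next best is corn puffs + muesli mix + quinoa pops + nut clusters at 1554 (76 cm) — short by 56.

1610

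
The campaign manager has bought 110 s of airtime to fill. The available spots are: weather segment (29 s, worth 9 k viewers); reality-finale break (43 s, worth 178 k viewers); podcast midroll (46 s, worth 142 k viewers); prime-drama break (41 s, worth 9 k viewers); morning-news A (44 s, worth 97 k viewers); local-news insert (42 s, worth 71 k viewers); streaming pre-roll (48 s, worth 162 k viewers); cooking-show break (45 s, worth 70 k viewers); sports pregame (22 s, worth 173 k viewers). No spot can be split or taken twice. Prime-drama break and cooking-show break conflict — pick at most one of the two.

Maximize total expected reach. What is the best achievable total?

Taking reality-finale break + morning-news A + sports pregame: 109 s used, 448 in expected reach.
The spare 1 s is too small for any remaining spot, and no feasible exchange beats 448.

448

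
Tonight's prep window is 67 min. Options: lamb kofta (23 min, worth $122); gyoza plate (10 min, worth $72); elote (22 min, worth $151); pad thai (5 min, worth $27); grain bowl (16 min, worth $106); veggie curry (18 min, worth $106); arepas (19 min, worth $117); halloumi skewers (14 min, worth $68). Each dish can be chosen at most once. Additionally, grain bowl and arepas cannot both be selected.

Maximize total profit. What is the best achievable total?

Ranking by ratio (profit/min): gyoza plate 7.20, elote 6.86, grain bowl 6.62, arepas 6.16.
Taking gyoza plate + elote + grain bowl + veggie curry: 66 min used, 435 in profit.
The spare 1 min is too small for any remaining dish, and no feasible exchange beats 435.

435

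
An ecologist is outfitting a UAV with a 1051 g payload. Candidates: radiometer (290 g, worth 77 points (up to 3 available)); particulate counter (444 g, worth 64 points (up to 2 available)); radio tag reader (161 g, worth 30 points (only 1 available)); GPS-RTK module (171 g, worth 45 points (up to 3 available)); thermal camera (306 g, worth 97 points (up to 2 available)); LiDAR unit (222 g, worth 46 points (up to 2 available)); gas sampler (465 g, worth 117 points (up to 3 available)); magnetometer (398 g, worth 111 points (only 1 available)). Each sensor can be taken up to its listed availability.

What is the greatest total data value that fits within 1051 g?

305

Best packing: 2×thermal camera + magnetometer — 1010 g, 305 total.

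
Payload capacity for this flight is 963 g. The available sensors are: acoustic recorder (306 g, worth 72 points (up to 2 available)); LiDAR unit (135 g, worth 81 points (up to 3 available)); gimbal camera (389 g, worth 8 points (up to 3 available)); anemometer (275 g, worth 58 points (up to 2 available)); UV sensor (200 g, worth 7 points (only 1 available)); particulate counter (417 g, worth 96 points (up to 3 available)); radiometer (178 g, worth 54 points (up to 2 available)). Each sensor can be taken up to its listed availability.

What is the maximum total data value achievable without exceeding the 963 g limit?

Ranking by ratio (data value/g): LiDAR unit 0.60, radiometer 0.30, acoustic recorder 0.24.
The ratio heuristic lands on 3×LiDAR unit + UV sensor + 2×radiometer (358) but leaves 2 g idle.
Dropping UV sensor and radiometer frees 378 g; slotting in acoustic recorder (306 g) lifts the total to 369 at 889 g.

369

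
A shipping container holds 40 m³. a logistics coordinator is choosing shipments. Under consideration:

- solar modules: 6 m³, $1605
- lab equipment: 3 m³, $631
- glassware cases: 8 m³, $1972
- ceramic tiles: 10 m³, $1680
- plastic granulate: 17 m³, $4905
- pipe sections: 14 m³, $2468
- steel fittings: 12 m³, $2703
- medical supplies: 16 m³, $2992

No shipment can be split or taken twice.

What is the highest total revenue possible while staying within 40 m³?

10211

Density check — plastic granulate 288.53, solar modules 267.50, glassware cases 246.50, steel fittings 225.25 are the best per m³.
A density-first pass picks solar modules + lab equipment + glassware cases + plastic granulate — 9113 at 34 m³.
Dropping solar modules frees 6 m³; slotting in steel fittings (12 m³) lifts the total to 10211 at 40 m³.
Every other selection either busts 40 m³ or fails to beat 10211.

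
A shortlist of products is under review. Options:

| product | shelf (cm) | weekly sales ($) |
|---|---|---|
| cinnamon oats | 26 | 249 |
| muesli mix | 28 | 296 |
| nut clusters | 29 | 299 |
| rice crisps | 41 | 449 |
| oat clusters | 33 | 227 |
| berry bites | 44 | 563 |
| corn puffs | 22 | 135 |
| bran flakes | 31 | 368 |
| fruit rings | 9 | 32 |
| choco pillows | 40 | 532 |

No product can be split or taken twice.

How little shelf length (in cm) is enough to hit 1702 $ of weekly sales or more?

141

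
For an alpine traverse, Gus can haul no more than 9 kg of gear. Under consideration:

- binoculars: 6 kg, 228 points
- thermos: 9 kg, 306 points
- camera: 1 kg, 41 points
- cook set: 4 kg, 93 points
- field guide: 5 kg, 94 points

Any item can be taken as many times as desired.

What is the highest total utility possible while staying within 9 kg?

369

Taking 9×camera: 9 kg used, 369 in utility.
Nothing else within 9 kg beats 369.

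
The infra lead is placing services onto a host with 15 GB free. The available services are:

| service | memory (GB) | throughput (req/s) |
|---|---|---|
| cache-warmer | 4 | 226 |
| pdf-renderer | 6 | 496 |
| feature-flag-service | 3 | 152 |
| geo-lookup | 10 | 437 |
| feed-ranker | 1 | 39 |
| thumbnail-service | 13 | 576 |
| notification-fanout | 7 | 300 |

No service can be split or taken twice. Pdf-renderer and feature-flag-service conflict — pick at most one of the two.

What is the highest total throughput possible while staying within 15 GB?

Best packing: pdf-renderer + feed-ranker + notification-fanout — 14 GB, 835 total.
The closest alternative, pdf-renderer + notification-fanout, reaches only 796.

835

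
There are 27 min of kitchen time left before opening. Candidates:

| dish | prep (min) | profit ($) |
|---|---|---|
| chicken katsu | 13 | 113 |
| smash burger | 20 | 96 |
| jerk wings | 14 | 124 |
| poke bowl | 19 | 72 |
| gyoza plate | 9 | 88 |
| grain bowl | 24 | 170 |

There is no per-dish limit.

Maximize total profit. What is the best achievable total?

264

3×gyoza plate uses 27 of the 27 min and totals 264.
That's the maximum — no swap from here does better than 264.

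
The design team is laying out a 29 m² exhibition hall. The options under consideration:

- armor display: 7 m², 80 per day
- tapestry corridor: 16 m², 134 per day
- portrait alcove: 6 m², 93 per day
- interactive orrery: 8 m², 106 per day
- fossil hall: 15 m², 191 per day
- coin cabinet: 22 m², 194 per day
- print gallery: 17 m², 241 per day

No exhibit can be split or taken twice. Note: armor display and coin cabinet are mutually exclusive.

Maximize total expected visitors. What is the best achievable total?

390

Filling by ratio: portrait alcove + print gallery for 334, with 6 m² left unused.
The 17 m² tied up in print gallery is better spent on interactive orrery + fossil hall — total rises to 390 (29 m²).
Runner-up armor display + portrait alcove + fossil hall tops out at 364.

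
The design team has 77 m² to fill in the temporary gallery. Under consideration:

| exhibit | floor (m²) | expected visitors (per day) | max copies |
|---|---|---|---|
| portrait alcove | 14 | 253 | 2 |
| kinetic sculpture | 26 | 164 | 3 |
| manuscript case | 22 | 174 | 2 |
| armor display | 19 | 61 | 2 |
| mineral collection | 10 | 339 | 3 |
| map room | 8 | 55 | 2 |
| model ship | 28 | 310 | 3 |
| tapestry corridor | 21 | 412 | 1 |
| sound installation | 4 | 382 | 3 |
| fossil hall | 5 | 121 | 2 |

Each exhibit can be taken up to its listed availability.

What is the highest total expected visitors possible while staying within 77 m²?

2828

By expected visitors per m²: sound installation 95.50, mineral collection 33.90, fossil hall 24.20, tapestry corridor 19.62 lead.
A density-first pass picks 3×mineral collection + tapestry corridor + 3×sound installation + 2×fossil hall — 2817 at 73 m².
Replace 2×fossil hall with portrait alcove: the trade gains 11 net, giving 2828 at 77 m².
That's the maximum — no swap from here does better than 2828.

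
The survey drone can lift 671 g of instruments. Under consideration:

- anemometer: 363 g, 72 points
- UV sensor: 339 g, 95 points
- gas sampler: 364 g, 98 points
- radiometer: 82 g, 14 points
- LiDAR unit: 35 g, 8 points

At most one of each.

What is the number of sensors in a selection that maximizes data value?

3

Optimal total is 120.
gas sampler + radiometer + LiDAR unit hits 120 at 481 g.
Any selection reaching 120 contains exactly 3 sensors.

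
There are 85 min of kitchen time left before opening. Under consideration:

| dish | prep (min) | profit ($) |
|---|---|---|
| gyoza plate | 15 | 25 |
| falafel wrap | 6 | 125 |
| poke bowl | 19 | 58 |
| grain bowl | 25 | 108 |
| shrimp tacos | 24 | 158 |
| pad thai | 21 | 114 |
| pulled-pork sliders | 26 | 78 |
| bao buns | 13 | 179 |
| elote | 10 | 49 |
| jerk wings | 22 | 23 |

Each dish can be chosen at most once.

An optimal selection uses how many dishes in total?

5

Best achievable profit is 634.
One optimal bundle: falafel wrap + poke bowl + shrimp tacos + pad thai + bao buns (83 min).
Any selection reaching 634 contains exactly 5 dishes.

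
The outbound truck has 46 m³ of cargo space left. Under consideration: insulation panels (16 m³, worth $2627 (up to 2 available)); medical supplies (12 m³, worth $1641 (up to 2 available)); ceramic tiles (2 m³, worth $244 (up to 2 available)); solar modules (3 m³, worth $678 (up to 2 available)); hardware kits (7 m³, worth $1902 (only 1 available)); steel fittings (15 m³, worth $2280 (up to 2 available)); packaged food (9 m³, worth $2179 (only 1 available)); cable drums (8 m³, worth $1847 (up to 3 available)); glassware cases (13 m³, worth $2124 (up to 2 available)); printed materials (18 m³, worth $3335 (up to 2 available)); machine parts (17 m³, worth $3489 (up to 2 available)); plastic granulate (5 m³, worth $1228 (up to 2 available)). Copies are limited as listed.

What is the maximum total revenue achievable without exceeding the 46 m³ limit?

10978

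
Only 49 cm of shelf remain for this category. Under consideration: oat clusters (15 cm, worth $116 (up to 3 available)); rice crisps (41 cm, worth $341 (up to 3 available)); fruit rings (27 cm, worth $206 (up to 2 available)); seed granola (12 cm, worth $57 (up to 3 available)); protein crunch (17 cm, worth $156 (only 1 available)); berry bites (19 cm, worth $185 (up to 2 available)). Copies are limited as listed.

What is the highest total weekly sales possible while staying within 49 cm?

Ranking by ratio (weekly sales/cm): berry bites 9.74, protein crunch 9.18, rice crisps 8.32, oat clusters 7.73.
The ratio heuristic lands on 2×berry bites (370) but leaves 11 cm idle.
Replace berry bites with 2×oat clusters: the trade gains 47 net, giving 417 at 49 cm.
Every other selection either busts 49 cm or exceeds an availability limit or fails to beat 417.

417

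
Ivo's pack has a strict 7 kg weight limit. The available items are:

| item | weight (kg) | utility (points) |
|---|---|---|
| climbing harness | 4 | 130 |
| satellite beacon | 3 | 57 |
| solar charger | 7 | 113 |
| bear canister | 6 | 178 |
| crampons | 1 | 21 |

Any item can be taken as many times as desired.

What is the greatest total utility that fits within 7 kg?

A density-first pass picks climbing harness + 3×crampons — 193 at 7 kg.
Replace climbing harness and 2×crampons with bear canister: the trade gains 6 net, giving 199 at 7 kg.
That's the maximum — no swap from here does better than 199.

199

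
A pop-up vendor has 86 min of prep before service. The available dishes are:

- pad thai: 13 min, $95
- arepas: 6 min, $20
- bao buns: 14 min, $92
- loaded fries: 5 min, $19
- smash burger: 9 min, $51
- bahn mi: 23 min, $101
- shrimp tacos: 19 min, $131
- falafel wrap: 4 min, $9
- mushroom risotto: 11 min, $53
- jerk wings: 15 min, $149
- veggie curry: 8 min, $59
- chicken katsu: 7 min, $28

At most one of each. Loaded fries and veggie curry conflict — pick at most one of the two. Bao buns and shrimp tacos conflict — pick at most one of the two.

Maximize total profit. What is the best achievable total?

575

Density check — jerk wings 9.93, veggie curry 7.38, pad thai 7.31 are the best per min.
Taking pad thai + smash burger + shrimp tacos + falafel wrap + mushroom risotto + jerk wings + veggie curry + chicken katsu: 86 min used, 575 in profit.
No other feasible combination exceeds 575.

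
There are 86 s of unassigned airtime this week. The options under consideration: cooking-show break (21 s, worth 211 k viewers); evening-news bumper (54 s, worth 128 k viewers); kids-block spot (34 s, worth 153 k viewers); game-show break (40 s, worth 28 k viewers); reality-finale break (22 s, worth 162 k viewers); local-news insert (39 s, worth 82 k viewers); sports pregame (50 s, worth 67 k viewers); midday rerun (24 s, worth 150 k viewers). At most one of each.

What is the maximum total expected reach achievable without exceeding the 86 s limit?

Density check — cooking-show break 10.05, reality-finale break 7.36, midday rerun 6.25 are the best per s.
Taking the top-ratio spots first gives cooking-show break + reality-finale break + midday rerun for 523 (67 s).
Replace midday rerun with kids-block spot: the trade gains 3 net, giving 526 at 77 s.
The closest alternative, cooking-show break + reality-finale break + midday rerun, reaches only 523.

526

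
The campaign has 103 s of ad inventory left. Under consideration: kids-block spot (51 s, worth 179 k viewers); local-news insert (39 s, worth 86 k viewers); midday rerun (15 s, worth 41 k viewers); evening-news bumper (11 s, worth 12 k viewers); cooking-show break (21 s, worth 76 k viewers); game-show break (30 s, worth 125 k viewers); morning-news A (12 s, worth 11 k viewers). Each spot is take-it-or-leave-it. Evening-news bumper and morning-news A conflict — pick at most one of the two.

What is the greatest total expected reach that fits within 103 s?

380

Taking kids-block spot + cooking-show break + game-show break: 102 s used, 380 in expected reach.
Every other selection either busts 103 s or breaks a pairing rule or fails to beat 380.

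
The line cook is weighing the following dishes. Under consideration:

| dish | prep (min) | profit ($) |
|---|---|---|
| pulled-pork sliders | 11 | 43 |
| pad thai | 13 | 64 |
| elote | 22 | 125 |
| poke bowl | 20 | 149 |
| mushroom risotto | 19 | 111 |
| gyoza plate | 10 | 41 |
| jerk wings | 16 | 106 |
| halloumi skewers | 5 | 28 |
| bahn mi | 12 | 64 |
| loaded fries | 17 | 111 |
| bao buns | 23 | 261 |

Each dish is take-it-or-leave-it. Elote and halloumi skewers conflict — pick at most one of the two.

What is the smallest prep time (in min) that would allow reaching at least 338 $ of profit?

39

Need the lightest bundle worth ≥ 338.
jerk wings + bao buns: 367 profit at 39 min.
No combination under 39 min hits 338.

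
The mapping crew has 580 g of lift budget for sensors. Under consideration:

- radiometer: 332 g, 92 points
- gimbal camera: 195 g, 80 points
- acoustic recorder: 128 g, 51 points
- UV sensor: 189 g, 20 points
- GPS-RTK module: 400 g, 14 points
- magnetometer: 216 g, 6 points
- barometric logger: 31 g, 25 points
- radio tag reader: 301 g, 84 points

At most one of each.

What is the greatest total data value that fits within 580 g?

Taking the top-ratio sensors first gives gimbal camera + acoustic recorder + UV sensor + barometric logger for 176 (543 g).
The 317 g tied up in acoustic recorder and UV sensor is better spent on radiometer — total rises to 197 (558 g).
An exhaustive check of the 256 subsets confirms 197.

197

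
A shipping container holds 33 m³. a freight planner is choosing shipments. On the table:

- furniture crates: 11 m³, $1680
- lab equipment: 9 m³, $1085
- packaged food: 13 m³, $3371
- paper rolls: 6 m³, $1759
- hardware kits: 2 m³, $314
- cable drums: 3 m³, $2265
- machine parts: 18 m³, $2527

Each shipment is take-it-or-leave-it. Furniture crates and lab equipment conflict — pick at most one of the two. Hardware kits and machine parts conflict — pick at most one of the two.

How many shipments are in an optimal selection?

The maximum revenue within 33 m³ is 9075.
furniture crates + packaged food + paper rolls + cable drums hits 9075 at 33 m³.
Any selection reaching 9075 contains exactly 4 shipments.

4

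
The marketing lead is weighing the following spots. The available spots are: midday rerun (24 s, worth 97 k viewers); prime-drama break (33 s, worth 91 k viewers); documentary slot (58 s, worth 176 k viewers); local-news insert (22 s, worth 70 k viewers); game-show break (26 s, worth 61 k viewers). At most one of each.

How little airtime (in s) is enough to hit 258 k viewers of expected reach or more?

79

Need the lightest bundle worth ≥ 258.
midday rerun + prime-drama break + local-news insert: 258 expected reach at 79 s.
No combination under 79 s hits 258.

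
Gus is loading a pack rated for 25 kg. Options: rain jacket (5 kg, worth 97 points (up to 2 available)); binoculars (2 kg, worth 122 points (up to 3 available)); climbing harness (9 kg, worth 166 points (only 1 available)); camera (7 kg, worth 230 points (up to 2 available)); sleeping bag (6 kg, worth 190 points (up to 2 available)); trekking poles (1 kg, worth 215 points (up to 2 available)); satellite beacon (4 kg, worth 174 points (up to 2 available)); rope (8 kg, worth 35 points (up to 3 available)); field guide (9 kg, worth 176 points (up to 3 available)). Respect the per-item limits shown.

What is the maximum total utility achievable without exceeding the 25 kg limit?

1390

A density-first pass picks 3×binoculars + camera + 2×trekking poles + 2×satellite beacon — 1374 at 23 kg.
Dropping satellite beacon frees 4 kg; slotting in sleeping bag (6 kg) lifts the total to 1390 at 25 kg.
That's the maximum — no swap from here does better than 1390.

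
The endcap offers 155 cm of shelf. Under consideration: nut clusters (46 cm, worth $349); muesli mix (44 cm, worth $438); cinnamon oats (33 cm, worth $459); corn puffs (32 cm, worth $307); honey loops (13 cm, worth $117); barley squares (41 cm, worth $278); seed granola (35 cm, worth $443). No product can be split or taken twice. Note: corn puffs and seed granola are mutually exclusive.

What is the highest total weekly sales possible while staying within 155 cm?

Ranking by ratio (weekly sales/cm): cinnamon oats 13.91, seed granola 12.66, muesli mix 9.95, corn puffs 9.59.
Taking muesli mix + cinnamon oats + barley squares + seed granola: 153 cm used, 1618 in weekly sales.
An exhaustive check of the 128 subsets confirms 1618.

1618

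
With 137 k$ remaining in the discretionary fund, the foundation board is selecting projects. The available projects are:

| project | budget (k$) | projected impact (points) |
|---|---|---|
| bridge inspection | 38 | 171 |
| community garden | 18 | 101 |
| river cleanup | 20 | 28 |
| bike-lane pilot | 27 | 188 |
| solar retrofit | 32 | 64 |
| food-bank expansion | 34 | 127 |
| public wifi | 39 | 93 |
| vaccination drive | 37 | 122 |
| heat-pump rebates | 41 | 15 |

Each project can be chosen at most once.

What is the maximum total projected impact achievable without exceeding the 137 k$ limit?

Density check — bike-lane pilot 6.96, community garden 5.61, bridge inspection 4.50 are the best per k$.
Taking bridge inspection + community garden + river cleanup + bike-lane pilot + food-bank expansion: 137 k$ used, 615 in projected impact.

615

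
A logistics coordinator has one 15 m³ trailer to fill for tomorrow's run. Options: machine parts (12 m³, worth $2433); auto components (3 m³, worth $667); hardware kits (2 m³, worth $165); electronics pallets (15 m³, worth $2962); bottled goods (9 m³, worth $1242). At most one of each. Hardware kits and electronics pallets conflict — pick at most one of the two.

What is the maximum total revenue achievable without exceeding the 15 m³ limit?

Machine parts + auto components uses 15 of the 15 m³ and totals 3100.
No other feasible combination exceeds 3100.

3100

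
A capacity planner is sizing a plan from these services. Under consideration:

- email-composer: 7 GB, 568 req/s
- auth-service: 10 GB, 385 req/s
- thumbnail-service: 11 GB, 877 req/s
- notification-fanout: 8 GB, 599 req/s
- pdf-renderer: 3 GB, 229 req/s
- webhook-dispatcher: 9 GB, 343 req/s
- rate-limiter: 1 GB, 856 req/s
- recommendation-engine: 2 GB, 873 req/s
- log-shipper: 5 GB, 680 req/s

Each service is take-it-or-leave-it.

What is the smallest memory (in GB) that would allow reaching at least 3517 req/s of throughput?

23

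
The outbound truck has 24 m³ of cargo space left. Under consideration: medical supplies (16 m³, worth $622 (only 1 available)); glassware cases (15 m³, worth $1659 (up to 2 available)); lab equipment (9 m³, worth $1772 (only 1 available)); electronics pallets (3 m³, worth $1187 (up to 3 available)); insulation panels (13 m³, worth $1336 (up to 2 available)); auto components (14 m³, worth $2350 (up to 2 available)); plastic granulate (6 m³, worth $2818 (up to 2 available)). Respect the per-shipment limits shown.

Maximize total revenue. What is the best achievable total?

9197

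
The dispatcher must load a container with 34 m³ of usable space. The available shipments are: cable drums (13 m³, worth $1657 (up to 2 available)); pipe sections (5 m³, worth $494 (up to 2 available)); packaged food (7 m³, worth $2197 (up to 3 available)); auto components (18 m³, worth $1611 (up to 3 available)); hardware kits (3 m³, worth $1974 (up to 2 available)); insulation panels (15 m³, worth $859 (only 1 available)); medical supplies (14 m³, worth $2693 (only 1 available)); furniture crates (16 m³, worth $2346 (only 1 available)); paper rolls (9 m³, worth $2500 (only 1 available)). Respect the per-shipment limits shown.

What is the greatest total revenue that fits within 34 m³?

11336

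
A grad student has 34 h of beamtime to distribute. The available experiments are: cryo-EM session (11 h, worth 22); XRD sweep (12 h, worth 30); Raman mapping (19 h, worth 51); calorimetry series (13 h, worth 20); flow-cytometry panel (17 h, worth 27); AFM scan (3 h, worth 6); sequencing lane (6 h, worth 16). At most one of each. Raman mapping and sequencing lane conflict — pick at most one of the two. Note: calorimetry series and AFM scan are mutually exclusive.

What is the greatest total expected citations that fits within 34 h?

87

Ranking by ratio (expected citations/h): Raman mapping 2.68, sequencing lane 2.67, XRD sweep 2.50, cryo-EM session 2.00.
Best packing: XRD sweep + Raman mapping + AFM scan — 34 h, 87 total.
An exhaustive check of the 128 subsets confirms 87.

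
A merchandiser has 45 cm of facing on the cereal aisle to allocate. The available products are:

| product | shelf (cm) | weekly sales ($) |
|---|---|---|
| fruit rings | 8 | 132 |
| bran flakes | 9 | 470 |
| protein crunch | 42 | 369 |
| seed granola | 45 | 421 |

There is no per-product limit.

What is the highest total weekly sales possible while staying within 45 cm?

Best packing: 5×bran flakes — 45 cm, 2350 total.
That's the maximum — no swap from here does better than 2350.

2350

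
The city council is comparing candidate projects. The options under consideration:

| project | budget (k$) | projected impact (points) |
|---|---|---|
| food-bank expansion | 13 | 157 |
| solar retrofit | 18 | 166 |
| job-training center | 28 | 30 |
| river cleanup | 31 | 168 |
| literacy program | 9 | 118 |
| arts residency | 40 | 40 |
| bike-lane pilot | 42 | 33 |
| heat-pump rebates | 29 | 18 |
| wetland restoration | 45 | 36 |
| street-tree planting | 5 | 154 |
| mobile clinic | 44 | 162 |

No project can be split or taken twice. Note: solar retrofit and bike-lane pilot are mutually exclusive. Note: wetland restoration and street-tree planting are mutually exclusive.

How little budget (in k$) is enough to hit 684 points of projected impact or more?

Minimise k$ subject to total projected impact ≥ 684.
food-bank expansion + solar retrofit + river cleanup + literacy program + street-tree planting: 763 projected impact at 76 k$.
No combination under 76 k$ hits 684.

76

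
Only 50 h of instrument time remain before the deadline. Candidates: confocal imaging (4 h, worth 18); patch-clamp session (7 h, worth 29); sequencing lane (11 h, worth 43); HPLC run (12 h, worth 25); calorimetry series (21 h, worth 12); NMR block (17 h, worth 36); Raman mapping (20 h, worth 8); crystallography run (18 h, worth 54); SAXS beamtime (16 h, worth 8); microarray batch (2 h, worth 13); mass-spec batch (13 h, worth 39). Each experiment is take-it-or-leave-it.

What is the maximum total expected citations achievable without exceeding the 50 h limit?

The ratio heuristic lands on confocal imaging + patch-clamp session + sequencing lane + crystallography run + microarray batch (157) but leaves 8 h idle.
Dropping crystallography run frees 18 h; slotting in HPLC run + mass-spec batch (25 h) lifts the total to 167 at 49 h.

167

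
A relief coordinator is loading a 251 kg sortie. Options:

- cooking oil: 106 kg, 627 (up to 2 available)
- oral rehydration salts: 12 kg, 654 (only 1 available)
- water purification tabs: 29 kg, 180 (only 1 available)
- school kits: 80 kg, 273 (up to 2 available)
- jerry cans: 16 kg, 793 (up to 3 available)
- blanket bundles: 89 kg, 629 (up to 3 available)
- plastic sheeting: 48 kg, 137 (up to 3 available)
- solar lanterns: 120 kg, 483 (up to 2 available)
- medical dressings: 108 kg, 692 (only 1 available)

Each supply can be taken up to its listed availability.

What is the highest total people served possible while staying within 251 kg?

Ranking by ratio (people served/kg): oral rehydration salts 54.50, jerry cans 49.56, blanket bundles 7.07.
The ratio ordering already packs tightly: oral rehydration salts + 3×jerry cans + 2×blanket bundles, 238 kg, 4291.
That's the maximum — no swap from here does better than 4291.

4291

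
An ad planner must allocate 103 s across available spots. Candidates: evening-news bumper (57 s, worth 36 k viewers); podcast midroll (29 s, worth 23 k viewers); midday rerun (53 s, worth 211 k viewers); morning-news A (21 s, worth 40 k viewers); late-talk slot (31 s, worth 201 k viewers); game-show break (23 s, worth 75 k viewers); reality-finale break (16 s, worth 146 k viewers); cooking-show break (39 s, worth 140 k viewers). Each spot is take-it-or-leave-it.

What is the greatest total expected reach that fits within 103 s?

558

Taking midday rerun + late-talk slot + reality-finale break: 100 s used, 558 in expected reach.
Next best is late-talk slot + reality-finale break + cooking-show break at 487 (86 s) — short by 71.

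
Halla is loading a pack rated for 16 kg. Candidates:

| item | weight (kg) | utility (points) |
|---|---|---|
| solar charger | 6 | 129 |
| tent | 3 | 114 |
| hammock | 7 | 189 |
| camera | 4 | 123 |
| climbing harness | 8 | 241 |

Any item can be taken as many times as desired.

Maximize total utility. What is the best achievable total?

579

Filling by ratio: 5×tent for 570, with 1 kg left unused.
The 3 kg tied up in tent is better spent on camera — total rises to 579 (16 kg).
That's the maximum — no swap from here does better than 579.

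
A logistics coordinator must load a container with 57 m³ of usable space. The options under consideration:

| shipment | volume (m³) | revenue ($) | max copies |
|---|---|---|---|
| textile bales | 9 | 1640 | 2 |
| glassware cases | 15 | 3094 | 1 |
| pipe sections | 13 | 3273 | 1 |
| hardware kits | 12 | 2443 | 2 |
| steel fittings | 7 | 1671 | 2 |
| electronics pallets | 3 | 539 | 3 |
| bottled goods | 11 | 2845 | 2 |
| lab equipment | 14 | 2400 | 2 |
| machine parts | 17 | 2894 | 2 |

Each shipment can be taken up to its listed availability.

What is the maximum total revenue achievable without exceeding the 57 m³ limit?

By revenue per m³: bottled goods 258.64, pipe sections 251.77, steel fittings 238.71 lead.
A density-first pass picks pipe sections + 2×steel fittings + 2×electronics pallets + 2×bottled goods — 13383 at 55 m³.
The 13 m³ tied up in steel fittings and 2×electronics pallets is better spent on glassware cases — total rises to 13728 (57 m³).
No other feasible combination exceeds 13728.

13728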